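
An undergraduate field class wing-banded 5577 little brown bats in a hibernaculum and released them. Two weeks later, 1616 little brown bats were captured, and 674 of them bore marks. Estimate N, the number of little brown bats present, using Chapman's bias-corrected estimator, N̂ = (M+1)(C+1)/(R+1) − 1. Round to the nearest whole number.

N̂ = (5577+1)(1616+1)/(674+1) − 1 = 5578·1617/675 − 1
= 9019626/675 − 1 ≈ 13362.4 − 1 ≈ 13361.4 → 13361

N ≈ 13,361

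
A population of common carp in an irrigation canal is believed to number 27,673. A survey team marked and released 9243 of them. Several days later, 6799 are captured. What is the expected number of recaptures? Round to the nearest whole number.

The marked fraction of the population is 9243/27673, so in a sample of 6799 expect C·(M/N) marked.
E[R] = 9243 × 6799 / 27673 = 62843157 / 27673 ≈ 2270.9 → 2271

expected recaptures ≈ 2271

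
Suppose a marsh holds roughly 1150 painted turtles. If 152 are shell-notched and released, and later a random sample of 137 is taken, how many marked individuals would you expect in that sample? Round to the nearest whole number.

Expected recaptures E[R] = M·C / N.
E[R] = 152 × 137 / 1150 = 20824 / 1150 ≈ 18.1 → 18

expected recaptures ≈ 18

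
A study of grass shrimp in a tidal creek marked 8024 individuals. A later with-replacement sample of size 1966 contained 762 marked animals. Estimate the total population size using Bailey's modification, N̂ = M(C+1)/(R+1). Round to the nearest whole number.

N ≈ 20,686

N̂ = 8024·(1966+1)/(762+1) = 8024·1967/763 = 15783208/763 ≈ 20685.7 → 20686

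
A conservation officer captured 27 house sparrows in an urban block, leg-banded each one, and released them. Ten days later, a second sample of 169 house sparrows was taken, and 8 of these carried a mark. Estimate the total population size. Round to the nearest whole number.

N = (27 × 169) / 8 = 4563 / 8 ≈ 570.4 → 570

N ≈ 570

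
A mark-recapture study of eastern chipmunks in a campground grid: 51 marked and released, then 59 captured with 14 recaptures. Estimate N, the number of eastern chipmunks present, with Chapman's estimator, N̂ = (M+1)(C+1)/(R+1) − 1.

N̂ = (51+1)(59+1)/(14+1) − 1 = 52·60/15 − 1
= 3120/15 − 1 = 208 − 1 = 207

N = 207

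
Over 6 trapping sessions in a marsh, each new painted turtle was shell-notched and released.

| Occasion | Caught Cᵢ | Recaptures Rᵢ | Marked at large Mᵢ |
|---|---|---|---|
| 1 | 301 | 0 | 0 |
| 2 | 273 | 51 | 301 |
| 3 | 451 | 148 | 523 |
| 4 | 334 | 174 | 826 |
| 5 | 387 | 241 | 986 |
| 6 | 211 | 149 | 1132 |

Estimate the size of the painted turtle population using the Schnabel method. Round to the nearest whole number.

Σ MᵢCᵢ = 0·301 + 301·273 + 523·451 + 826·334 + 986·387 + 1132·211 = 0 + 82173 + 235873 + 275884 + 381582 + 238852 = 1214364
Σ Rᵢ = 0 + 51 + 148 + 174 + 241 + 149 = 763
N̂ = 1214364 / 763 ≈ 1591.6 → 1592

N ≈ 1592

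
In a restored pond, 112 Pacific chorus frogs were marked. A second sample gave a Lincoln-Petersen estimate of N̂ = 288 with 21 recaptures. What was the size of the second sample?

C = 54

From N = M·C/R: C = N·R / M = 288·21 / 112 = 6048 / 112 = 54.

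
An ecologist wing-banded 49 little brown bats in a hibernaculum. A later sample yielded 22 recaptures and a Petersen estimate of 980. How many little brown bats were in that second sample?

From N = M·C/R: C = N·R / M = 980·22 / 49 = 21560 / 49 = 440.

C = 440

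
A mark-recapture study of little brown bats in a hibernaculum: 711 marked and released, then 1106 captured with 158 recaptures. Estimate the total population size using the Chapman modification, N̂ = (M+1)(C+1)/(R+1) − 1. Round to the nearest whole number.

N̂ = (711+1)(1106+1)/(158+1) − 1 = 712·1107/159 − 1
= 788184/159 − 1 ≈ 4957.1 − 1 ≈ 4956.1 → 4956

N ≈ 4956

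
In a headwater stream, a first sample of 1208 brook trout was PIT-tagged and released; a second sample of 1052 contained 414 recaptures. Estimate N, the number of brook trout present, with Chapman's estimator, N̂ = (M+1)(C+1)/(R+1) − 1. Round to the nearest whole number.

N̂ = (1208+1)(1052+1)/(414+1) − 1 = 1209·1053/415 − 1
= 1273077/415 − 1 ≈ 3067.7 − 1 ≈ 3066.7 → 3067

N ≈ 3067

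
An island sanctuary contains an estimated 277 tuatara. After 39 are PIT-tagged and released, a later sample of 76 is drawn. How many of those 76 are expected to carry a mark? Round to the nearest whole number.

expected recaptures ≈ 11

The marked fraction of the population is 39/277, so in a sample of 76 expect C·(M/N) marked.
E[R] = 39 × 76 / 277 = 2964 / 277 ≈ 10.7 → 11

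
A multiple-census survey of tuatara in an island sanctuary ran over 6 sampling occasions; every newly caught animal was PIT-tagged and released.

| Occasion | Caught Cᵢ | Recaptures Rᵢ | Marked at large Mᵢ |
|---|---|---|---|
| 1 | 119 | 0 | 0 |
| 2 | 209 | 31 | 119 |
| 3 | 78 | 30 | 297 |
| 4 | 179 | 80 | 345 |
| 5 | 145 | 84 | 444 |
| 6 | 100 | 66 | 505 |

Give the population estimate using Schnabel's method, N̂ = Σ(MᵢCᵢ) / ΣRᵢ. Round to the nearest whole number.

Σ MᵢCᵢ = 0·119 + 119·209 + 297·78 + 345·179 + 444·145 + 505·100 = 0 + 24871 + 23166 + 61755 + 64380 + 50500 = 224672
Σ Rᵢ = 0 + 31 + 30 + 80 + 84 + 66 = 291
N̂ = 224672 / 291 ≈ 772.1 → 772

N ≈ 772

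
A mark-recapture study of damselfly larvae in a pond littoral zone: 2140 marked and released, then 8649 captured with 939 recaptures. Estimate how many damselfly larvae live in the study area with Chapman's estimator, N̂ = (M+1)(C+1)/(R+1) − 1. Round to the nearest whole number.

N ≈ 19,701

N̂ = (2140+1)(8649+1)/(939+1) − 1 = 2141·8650/940 − 1
= 18519650/940 − 1 ≈ 19701.8 − 1 ≈ 19700.8 → 19701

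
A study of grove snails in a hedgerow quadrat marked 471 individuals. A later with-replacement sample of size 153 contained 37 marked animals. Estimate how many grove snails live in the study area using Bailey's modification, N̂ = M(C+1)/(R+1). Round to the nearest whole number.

N̂ = 471·(153+1)/(37+1) = 471·154/38 = 72534/38 ≈ 1908.8 → 1909

N ≈ 1909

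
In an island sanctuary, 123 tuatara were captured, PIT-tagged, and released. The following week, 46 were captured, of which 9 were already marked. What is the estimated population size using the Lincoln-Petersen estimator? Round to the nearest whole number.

N = (123 × 46) / 9 = 5658 / 9 ≈ 628.7 → 629

N ≈ 629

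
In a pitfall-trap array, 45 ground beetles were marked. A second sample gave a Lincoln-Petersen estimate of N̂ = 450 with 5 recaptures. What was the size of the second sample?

From N = M·C/R: C = N·R / M = 450·5 / 45 = 2250 / 45 = 50.

C = 50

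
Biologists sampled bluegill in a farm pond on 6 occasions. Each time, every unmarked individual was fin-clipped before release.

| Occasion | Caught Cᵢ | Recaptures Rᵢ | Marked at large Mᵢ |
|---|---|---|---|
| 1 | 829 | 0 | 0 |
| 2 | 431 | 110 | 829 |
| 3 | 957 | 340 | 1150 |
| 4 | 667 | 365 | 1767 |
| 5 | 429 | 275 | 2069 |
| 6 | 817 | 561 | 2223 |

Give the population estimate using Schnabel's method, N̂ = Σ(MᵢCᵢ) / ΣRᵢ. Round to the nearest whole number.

Σ MᵢCᵢ = 0·829 + 829·431 + 1150·957 + 1767·667 + 2069·429 + 2223·817 = 0 + 357299 + 1100550 + 1178589 + 887601 + 1816191 = 5340230
Σ Rᵢ = 0 + 110 + 340 + 365 + 275 + 561 = 1651
N̂ = 5340230 / 1651 ≈ 3234.5 → 3235

N ≈ 3235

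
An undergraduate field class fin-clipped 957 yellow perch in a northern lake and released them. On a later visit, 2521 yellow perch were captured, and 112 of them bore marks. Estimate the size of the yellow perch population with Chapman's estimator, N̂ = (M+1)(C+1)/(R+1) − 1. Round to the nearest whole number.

N ≈ 21,380

N̂ = (957+1)(2521+1)/(112+1) − 1 = 958·2522/113 − 1
= 2416076/113 − 1 ≈ 21381.2 − 1 ≈ 21380.2 → 21380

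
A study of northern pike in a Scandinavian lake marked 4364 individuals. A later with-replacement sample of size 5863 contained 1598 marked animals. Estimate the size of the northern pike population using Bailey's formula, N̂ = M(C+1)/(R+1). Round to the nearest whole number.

N̂ = 4364·(5863+1)/(1598+1) = 4364·5864/1599 = 25590496/1599 ≈ 16004.1 → 16004

N ≈ 16,004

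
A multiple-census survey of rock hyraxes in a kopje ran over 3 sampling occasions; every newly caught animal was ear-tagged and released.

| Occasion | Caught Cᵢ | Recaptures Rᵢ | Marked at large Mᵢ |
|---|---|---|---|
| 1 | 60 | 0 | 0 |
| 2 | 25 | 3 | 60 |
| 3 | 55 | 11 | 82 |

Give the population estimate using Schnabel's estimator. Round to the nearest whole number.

Σ MᵢCᵢ = 0·60 + 60·25 + 82·55 = 0 + 1500 + 4510 = 6010
Σ Rᵢ = 0 + 3 + 11 = 14
N̂ = 6010 / 14 ≈ 429.3 → 429

N ≈ 429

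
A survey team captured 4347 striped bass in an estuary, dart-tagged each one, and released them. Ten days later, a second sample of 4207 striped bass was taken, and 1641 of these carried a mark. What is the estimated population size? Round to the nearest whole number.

If marked individuals mix randomly, R/C ≈ M/N, giving N ≈ M·C/R.
N = (4347 × 4207) / 1641 = 18287829 / 1641 ≈ 11144.3 → 11144

N ≈ 11,144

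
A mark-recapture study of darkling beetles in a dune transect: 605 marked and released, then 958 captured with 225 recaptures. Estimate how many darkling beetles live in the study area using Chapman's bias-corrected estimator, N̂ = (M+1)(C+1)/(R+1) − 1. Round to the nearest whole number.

N ≈ 2570

N̂ = (605+1)(958+1)/(225+1) − 1 = 606·959/226 − 1
= 581154/226 − 1 ≈ 2571.48 − 1 ≈ 2570.48 → 2570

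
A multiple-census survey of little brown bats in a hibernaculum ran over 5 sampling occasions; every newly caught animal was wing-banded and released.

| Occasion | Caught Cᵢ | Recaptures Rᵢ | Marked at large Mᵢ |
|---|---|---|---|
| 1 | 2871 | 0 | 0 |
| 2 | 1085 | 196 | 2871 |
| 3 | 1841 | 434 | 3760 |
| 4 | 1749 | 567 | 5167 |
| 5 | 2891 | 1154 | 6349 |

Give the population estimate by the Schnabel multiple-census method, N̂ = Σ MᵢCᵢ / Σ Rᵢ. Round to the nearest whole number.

Σ MᵢCᵢ = 0·2871 + 2871·1085 + 3760·1841 + 5167·1749 + 6349·2891 = 0 + 3115035 + 6922160 + 9037083 + 18354959 = 37429237
Σ Rᵢ = 0 + 196 + 434 + 567 + 1154 = 2351
N̂ = 37429237 / 2351 ≈ 15920.6 → 15921

N ≈ 15,921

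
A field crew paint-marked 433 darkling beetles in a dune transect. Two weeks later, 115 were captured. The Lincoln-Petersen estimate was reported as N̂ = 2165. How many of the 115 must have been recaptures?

From N = M·C/R: R = M·C / N = 433·115 / 2165 = 49795 / 2165 = 23.

R = 23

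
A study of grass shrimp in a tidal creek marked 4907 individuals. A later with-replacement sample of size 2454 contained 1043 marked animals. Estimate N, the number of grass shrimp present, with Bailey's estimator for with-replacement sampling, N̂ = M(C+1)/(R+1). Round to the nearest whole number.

N ≈ 11,539

N̂ = 4907·(2454+1)/(1043+1) = 4907·2455/1044 = 12046685/1044 ≈ 11539.0 → 11539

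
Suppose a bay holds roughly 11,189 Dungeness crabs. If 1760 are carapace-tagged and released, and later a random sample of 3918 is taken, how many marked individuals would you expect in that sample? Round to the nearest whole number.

expected recaptures ≈ 616

The marked fraction of the population is 1760/11189, so in a sample of 3918 expect C·(M/N) marked.
E[R] = 1760 × 3918 / 11189 = 6895680 / 11189 ≈ 616.3 → 616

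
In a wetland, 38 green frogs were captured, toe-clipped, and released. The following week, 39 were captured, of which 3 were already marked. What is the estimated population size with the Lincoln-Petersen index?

The marked fraction in the recapture sample should equal the marked fraction in the population: 3/39 = 38/N.
N = (38 × 39) / 3 = 1482 / 3 = 494

N = 494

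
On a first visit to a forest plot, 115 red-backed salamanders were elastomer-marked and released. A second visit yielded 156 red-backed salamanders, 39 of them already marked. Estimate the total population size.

Lincoln-Petersen assumes M/N = R/C, so N = M·C / R.
N = (115 × 156) / 39 = 17940 / 39 = 460

N = 460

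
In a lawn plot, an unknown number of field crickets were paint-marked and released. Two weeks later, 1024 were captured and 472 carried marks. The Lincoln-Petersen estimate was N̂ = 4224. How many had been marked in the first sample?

M = 1947

From N = M·C/R: M = N·R / C = 4224·472 / 1024 = 1993728 / 1024 = 1947.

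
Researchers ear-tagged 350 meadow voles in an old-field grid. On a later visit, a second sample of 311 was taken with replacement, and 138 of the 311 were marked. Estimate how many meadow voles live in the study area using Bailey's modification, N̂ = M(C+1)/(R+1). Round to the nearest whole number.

N ≈ 786

N̂ = 350·(311+1)/(138+1) = 350·312/139 = 109200/139 ≈ 785.6 → 786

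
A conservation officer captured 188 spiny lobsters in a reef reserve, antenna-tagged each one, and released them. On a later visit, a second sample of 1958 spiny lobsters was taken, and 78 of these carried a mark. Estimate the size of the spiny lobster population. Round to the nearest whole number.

If marked individuals mix randomly, R/C ≈ M/N, giving N ≈ M·C/R.
N = (188 × 1958) / 78 = 368104 / 78 ≈ 4719.3 → 4719

N ≈ 4719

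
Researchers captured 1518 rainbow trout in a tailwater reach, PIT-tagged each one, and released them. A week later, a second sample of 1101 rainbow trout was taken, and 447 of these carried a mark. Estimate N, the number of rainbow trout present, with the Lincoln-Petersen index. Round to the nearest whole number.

Lincoln-Petersen assumes M/N = R/C, so N = M·C / R.
N = (1518 × 1101) / 447 = 1671318 / 447 ≈ 3739.0 → 3739

N ≈ 3739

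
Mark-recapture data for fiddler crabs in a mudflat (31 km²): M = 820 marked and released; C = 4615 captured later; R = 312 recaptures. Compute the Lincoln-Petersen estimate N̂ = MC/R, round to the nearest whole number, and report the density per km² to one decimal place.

density ≈ 391.3 fiddler crabs per km²

N̂ = 820·4615/312 = 3784300/312 ≈ 12129.2 → 12129
Density = N̂ / area = 12129 / 31 ≈ 391.26 → 391.3 per km²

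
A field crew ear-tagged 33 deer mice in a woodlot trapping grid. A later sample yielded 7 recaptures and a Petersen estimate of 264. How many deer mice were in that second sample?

From N = M·C/R: C = N·R / M = 264·7 / 33 = 1848 / 33 = 56.

C = 56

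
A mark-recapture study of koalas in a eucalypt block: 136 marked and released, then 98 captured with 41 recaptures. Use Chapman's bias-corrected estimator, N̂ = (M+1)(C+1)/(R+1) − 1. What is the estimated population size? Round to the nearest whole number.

N ≈ 322

N̂ = (136+1)(98+1)/(41+1) − 1 = 137·99/42 − 1
= 13563/42 − 1 ≈ 322.9 − 1 ≈ 321.9 → 322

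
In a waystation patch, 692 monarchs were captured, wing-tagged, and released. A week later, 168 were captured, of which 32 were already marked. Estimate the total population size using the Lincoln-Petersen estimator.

N = 3633

If marked individuals mix randomly, R/C ≈ M/N, giving N ≈ M·C/R.
N = (692 × 168) / 32 = 116256 / 32 = 3633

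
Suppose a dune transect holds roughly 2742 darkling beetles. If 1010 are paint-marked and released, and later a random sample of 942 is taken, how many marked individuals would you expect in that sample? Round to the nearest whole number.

expected recaptures ≈ 347

The marked fraction of the population is 1010/2742, so in a sample of 942 expect C·(M/N) marked.
E[R] = 1010 × 942 / 2742 = 951420 / 2742 ≈ 347.0 → 347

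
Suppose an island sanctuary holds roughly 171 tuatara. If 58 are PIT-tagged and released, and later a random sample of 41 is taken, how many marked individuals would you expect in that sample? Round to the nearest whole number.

expected recaptures ≈ 14

The marked fraction of the population is 58/171, so in a sample of 41 expect C·(M/N) marked.
E[R] = 58 × 41 / 171 = 2378 / 171 ≈ 13.9 → 14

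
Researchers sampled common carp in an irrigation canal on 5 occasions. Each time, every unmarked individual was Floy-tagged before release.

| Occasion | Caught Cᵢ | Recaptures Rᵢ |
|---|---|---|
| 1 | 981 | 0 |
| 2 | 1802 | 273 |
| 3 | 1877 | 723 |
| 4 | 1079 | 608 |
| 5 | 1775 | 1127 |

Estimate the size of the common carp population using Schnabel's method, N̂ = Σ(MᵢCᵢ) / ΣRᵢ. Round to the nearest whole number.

N ≈ 6508

Marked at large before each occasion: Mᵢ = Σⱼ<ᵢ (Cⱼ − Rⱼ) → M1=0, M2=981, M3=2510, M4=3664, M5=4135
Σ MᵢCᵢ = 0·981 + 981·1802 + 2510·1877 + 3664·1079 + 4135·1775 = 0 + 1767762 + 4711270 + 3953456 + 7339625 = 17772113
Σ Rᵢ = 0 + 273 + 723 + 608 + 1127 = 2731
N̂ = 17772113 / 2731 ≈ 6507.5 → 6508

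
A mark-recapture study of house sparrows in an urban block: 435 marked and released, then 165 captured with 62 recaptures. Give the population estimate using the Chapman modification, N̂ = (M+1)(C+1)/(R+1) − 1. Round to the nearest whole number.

N̂ = (435+1)(165+1)/(62+1) − 1 = 436·166/63 − 1
= 72376/63 − 1 ≈ 1148.8 − 1 ≈ 1147.8 → 1148

N ≈ 1148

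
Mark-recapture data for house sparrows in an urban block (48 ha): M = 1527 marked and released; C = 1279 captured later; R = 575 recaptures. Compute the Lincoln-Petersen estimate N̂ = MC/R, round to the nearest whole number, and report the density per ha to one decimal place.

density ≈ 70.8 house sparrows per ha

N̂ = 1527·1279/575 = 1953033/575 ≈ 3396.6 → 3397
Density = N̂ / area = 3397 / 48 ≈ 70.77 → 70.8 per ha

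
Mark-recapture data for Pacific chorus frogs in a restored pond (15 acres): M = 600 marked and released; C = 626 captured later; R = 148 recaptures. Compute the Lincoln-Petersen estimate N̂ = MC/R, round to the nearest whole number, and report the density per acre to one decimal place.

N̂ = 600·626/148 = 375600/148 ≈ 2537.8 → 2538
Density = N̂ / area = 2538 / 15 ≈ 169.20 → 169.2 per acre

density ≈ 169.2 Pacific chorus frogs per acre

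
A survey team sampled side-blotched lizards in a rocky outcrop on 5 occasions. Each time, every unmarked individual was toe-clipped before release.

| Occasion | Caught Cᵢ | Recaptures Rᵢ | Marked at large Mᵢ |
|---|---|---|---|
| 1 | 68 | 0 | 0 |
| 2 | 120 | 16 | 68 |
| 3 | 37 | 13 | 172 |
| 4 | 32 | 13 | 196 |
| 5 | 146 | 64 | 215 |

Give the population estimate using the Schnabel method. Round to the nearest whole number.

Σ MᵢCᵢ = 0·68 + 68·120 + 172·37 + 196·32 + 215·146 = 0 + 8160 + 6364 + 6272 + 31390 = 52186
Σ Rᵢ = 0 + 16 + 13 + 13 + 64 = 106
N̂ = 52186 / 106 ≈ 492.3 → 492

N ≈ 492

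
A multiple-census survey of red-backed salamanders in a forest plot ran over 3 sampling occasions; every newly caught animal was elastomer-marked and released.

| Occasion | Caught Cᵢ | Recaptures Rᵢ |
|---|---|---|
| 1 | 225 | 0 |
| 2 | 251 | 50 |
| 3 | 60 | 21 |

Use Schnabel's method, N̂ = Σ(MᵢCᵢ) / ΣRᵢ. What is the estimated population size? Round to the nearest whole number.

Marked at large before each occasion: Mᵢ = Σⱼ<ᵢ (Cⱼ − Rⱼ) → M1=0, M2=225, M3=426
Σ MᵢCᵢ = 0·225 + 225·251 + 426·60 = 0 + 56475 + 25560 = 82035
Σ Rᵢ = 0 + 50 + 21 = 71
N̂ = 82035 / 71 ≈ 1155.4 → 1155

N ≈ 1155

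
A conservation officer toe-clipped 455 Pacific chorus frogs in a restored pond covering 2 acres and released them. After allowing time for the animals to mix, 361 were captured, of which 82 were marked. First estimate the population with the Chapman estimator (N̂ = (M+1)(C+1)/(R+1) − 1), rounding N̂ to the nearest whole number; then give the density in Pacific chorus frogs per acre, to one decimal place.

N̂ = 456·362/83 − 1 = 165072/83 − 1 ≈ 1987.8 → 1988
Density = N̂ / area = 1988 / 2 = 994.0 per acre

density ≈ 994.0 Pacific chorus frogs per acre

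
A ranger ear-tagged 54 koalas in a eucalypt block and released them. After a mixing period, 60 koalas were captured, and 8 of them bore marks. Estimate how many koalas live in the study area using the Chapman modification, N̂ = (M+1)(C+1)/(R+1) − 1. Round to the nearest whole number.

N̂ = (54+1)(60+1)/(8+1) − 1 = 55·61/9 − 1
= 3355/9 − 1 ≈ 372.8 − 1 ≈ 371.8 → 372

N ≈ 372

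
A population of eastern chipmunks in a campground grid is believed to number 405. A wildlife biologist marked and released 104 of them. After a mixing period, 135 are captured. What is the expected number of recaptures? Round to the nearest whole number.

The marked fraction of the population is 104/405, so in a sample of 135 expect C·(M/N) marked.
E[R] = 104 × 135 / 405 = 14040 / 405 ≈ 34.7 → 35

expected recaptures ≈ 35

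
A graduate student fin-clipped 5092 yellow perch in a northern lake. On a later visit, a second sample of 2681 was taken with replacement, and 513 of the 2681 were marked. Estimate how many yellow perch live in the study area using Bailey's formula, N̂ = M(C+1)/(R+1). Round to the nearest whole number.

N̂ = 5092·(2681+1)/(513+1) = 5092·2682/514 = 13656744/514 ≈ 26569.5 → 26570

N ≈ 26,570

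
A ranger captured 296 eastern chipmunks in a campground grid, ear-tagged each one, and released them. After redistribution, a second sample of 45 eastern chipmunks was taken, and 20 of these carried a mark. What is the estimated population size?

N = 666

If marked individuals mix randomly, R/C ≈ M/N, giving N ≈ M·C/R.
N = (296 × 45) / 20 = 13320 / 20 = 666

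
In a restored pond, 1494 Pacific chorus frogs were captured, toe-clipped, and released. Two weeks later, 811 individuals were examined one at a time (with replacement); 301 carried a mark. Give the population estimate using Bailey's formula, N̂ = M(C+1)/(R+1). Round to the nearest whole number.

N̂ = 1494·(811+1)/(301+1) = 1494·812/302 = 1213128/302 ≈ 4017.0 → 4017

N ≈ 4017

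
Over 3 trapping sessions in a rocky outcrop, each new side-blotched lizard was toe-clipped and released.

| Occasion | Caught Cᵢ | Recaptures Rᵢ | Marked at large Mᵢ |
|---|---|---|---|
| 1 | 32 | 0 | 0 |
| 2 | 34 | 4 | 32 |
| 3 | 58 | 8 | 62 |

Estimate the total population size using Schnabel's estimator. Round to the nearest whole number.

Σ MᵢCᵢ = 0·32 + 32·34 + 62·58 = 0 + 1088 + 3596 = 4684
Σ Rᵢ = 0 + 4 + 8 = 12
N̂ = 4684 / 12 ≈ 390.3 → 390

N ≈ 390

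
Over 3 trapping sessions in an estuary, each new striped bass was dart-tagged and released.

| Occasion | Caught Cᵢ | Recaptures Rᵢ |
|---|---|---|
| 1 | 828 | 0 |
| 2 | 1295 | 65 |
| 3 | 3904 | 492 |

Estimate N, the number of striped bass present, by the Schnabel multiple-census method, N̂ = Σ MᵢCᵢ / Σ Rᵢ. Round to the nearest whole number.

Marked at large before each occasion: Mᵢ = Σⱼ<ᵢ (Cⱼ − Rⱼ) → M1=0, M2=828, M3=2058
Σ MᵢCᵢ = 0·828 + 828·1295 + 2058·3904 = 0 + 1072260 + 8034432 = 9106692
Σ Rᵢ = 0 + 65 + 492 = 557
N̂ = 9106692 / 557 ≈ 16349.5 → 16350

N ≈ 16,350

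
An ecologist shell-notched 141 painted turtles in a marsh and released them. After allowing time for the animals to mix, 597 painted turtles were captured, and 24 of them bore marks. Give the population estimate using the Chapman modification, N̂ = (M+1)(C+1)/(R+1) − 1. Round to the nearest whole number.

N ≈ 3396

N̂ = (141+1)(597+1)/(24+1) − 1 = 142·598/25 − 1
= 84916/25 − 1 ≈ 3396.6 − 1 ≈ 3395.6 → 3396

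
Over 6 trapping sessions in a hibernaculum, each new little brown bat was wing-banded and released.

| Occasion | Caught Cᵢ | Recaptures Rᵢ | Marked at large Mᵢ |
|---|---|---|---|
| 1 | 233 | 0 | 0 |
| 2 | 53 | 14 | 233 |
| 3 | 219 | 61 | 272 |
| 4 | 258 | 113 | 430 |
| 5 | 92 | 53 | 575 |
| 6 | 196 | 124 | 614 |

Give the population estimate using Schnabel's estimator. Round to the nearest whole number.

N ≈ 976

Σ MᵢCᵢ = 0·233 + 233·53 + 272·219 + 430·258 + 575·92 + 614·196 = 0 + 12349 + 59568 + 110940 + 52900 + 120344 = 356101
Σ Rᵢ = 0 + 14 + 61 + 113 + 53 + 124 = 365
N̂ = 356101 / 365 ≈ 975.6 → 976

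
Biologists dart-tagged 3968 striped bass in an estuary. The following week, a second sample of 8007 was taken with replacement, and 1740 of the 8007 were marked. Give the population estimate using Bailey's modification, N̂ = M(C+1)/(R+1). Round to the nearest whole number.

N̂ = 3968·(8007+1)/(1740+1) = 3968·8008/1741 = 31775744/1741 ≈ 18251.4 → 18251

N ≈ 18,251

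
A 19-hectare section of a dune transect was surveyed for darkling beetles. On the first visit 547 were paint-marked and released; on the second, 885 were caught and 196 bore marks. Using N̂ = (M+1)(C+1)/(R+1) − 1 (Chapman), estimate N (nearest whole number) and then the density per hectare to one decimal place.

density ≈ 129.7 darkling beetles per hectare

N̂ = 548·886/197 − 1 = 485528/197 − 1 ≈ 2463.6 → 2464
Density = N̂ / area = 2464 / 19 ≈ 129.68 → 129.7 per hectare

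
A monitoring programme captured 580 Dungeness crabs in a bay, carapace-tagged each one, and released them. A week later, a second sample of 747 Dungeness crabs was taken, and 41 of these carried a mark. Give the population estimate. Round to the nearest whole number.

If marked individuals mix randomly, R/C ≈ M/N, giving N ≈ M·C/R.
N = (580 × 747) / 41 = 433260 / 41 ≈ 10567.3 → 10567

N ≈ 10,567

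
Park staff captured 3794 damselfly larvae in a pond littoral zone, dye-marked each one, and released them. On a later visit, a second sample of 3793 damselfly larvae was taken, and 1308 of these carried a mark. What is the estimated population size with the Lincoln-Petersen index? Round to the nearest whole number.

N = (3794 × 3793) / 1308 = 14390642 / 1308 ≈ 11002.0 → 11002

N ≈ 11,002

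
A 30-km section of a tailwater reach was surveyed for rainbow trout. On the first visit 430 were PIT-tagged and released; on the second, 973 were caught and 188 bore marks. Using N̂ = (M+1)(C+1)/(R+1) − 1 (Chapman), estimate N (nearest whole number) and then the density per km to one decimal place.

N̂ = 431·974/189 − 1 = 419794/189 − 1 ≈ 2220.1 → 2220
Density = N̂ / area = 2220 / 30 = 74.0 per km

density ≈ 74.0 rainbow trout per km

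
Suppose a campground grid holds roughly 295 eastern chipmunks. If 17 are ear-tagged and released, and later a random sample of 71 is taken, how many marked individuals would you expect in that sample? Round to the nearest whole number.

Expected recaptures E[R] = M·C / N.
E[R] = 17 × 71 / 295 = 1207 / 295 ≈ 4.1 → 4

expected recaptures ≈ 4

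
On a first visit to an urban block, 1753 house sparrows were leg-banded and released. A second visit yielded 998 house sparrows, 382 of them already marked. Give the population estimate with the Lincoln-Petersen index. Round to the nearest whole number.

If marked individuals mix randomly, R/C ≈ M/N, giving N ≈ M·C/R.
N = (1753 × 998) / 382 = 1749494 / 382 ≈ 4579.8 → 4580

N ≈ 4580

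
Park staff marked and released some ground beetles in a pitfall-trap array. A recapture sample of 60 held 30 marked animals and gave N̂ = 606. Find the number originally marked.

M = 303

From N = M·C/R: M = N·R / C = 606·30 / 60 = 18180 / 60 = 303.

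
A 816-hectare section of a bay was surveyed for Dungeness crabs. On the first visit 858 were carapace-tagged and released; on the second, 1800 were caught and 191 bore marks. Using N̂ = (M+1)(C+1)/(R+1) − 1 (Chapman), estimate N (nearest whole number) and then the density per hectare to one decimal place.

density ≈ 9.9 Dungeness crabs per hectare

N̂ = 859·1801/192 − 1 = 1547059/192 − 1 ≈ 8056.6 → 8057
Density = N̂ / area = 8057 / 816 ≈ 9.87 → 9.9 per hectare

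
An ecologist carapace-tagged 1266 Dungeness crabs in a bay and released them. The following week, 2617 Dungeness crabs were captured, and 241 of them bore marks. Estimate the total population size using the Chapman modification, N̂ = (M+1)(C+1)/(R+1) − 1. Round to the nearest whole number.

N ≈ 13,706

N̂ = (1266+1)(2617+1)/(241+1) − 1 = 1267·2618/242 − 1
= 3317006/242 − 1 ≈ 13706.6 − 1 ≈ 13705.6 → 13706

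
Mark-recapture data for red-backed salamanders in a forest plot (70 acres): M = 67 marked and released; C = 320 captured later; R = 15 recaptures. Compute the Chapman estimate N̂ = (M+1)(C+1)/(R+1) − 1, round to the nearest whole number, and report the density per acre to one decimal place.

N̂ = 68·321/16 − 1 = 21828/16 − 1 ≈ 1363.2 → 1363
Density = N̂ / area = 1363 / 70 ≈ 19.47 → 19.5 per acre

density ≈ 19.5 red-backed salamanders per acre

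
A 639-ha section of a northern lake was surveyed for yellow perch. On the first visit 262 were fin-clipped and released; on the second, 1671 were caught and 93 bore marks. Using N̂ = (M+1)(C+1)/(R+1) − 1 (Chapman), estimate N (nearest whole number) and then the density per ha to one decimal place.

N̂ = 263·1672/94 − 1 = 439736/94 − 1 ≈ 4677.0 → 4677
Density = N̂ / area = 4677 / 639 ≈ 7.32 → 7.3 per ha

density ≈ 7.3 yellow perch per ha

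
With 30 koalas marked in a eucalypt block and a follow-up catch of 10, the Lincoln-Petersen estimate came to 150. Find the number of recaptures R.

From N = M·C/R: R = M·C / N = 30·10 / 150 = 300 / 150 = 2.

R = 2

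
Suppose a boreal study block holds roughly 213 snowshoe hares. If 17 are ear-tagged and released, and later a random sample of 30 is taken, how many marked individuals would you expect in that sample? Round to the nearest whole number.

The marked fraction of the population is 17/213, so in a sample of 30 expect C·(M/N) marked.
E[R] = 17 × 30 / 213 = 510 / 213 ≈ 2.4 → 2

expected recaptures ≈ 2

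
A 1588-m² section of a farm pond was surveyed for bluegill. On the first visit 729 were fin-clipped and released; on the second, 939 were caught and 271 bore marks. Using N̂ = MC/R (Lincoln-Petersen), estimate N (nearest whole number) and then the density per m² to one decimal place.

N̂ = 729·939/271 = 684531/271 ≈ 2525.9 → 2526
Density = N̂ / area = 2526 / 1588 ≈ 1.59 → 1.6 per m²

density ≈ 1.6 bluegill per m²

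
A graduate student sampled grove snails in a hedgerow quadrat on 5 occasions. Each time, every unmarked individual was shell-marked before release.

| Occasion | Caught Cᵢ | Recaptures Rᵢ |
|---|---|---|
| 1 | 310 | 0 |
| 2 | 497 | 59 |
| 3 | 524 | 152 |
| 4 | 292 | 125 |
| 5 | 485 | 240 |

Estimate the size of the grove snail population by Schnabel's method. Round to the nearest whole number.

N ≈ 2599

Marked at large before each occasion: Mᵢ = Σⱼ<ᵢ (Cⱼ − Rⱼ) → M1=0, M2=310, M3=748, M4=1120, M5=1287
Σ MᵢCᵢ = 0·310 + 310·497 + 748·524 + 1120·292 + 1287·485 = 0 + 154070 + 391952 + 327040 + 624195 = 1497257
Σ Rᵢ = 0 + 59 + 152 + 125 + 240 = 576
N̂ = 1497257 / 576 ≈ 2599.4 → 2599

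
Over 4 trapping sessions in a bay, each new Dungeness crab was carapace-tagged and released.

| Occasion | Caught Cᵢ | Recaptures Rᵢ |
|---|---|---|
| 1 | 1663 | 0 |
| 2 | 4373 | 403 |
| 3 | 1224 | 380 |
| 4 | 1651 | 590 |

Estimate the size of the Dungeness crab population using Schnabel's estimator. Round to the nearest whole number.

Marked at large before each occasion: Mᵢ = Σⱼ<ᵢ (Cⱼ − Rⱼ) → M1=0, M2=1663, M3=5633, M4=6477
Σ MᵢCᵢ = 0·1663 + 1663·4373 + 5633·1224 + 6477·1651 = 0 + 7272299 + 6894792 + 10693527 = 24860618
Σ Rᵢ = 0 + 403 + 380 + 590 = 1373
N̂ = 24860618 / 1373 ≈ 18106.8 → 18107

N ≈ 18,107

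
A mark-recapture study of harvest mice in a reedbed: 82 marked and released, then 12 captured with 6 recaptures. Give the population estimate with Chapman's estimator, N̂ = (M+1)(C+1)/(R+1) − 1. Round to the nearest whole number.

N̂ = (82+1)(12+1)/(6+1) − 1 = 83·13/7 − 1
= 1079/7 − 1 ≈ 154.1 − 1 ≈ 153.1 → 153

N ≈ 153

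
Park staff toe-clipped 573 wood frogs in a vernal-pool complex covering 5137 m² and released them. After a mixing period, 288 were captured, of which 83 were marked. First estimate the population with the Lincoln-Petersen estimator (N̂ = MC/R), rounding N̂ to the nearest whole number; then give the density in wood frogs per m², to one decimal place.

N̂ = 573·288/83 = 165024/83 ≈ 1988.2 → 1988
Density = N̂ / area = 1988 / 5137 ≈ 0.39 → 0.4 per m²

density ≈ 0.4 wood frogs per m²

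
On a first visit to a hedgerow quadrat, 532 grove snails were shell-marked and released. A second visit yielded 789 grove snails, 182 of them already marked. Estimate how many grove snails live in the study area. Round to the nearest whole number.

N ≈ 2306

If marked individuals mix randomly, R/C ≈ M/N, giving N ≈ M·C/R.
N = (532 × 789) / 182 = 419748 / 182 ≈ 2306.3 → 2306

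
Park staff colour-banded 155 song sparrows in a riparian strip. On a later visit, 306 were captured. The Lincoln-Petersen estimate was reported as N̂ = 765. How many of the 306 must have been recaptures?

From N = M·C/R: R = M·C / N = 155·306 / 765 = 47430 / 765 = 62.

R = 62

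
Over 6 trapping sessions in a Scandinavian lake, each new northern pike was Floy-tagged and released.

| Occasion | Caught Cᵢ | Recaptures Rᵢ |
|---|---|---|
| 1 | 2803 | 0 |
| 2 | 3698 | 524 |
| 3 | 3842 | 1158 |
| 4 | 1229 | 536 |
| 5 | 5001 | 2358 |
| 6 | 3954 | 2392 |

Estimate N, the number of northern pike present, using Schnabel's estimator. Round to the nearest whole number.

Marked at large before each occasion: Mᵢ = Σⱼ<ᵢ (Cⱼ − Rⱼ) → M1=0, M2=2803, M3=5977, M4=8661, M5=9354, M6=11997
Σ MᵢCᵢ = 0·2803 + 2803·3698 + 5977·3842 + 8661·1229 + 9354·5001 + 11997·3954 = 0 + 10365494 + 22963634 + 10644369 + 46779354 + 47436138 = 138188989
Σ Rᵢ = 0 + 524 + 1158 + 536 + 2358 + 2392 = 6968
N̂ = 138188989 / 6968 ≈ 19831.9 → 19832

N ≈ 19,832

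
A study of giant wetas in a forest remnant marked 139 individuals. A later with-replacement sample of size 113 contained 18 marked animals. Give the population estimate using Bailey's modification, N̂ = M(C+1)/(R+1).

N̂ = 139·(113+1)/(18+1) = 139·114/19 = 15846/19 = 834

N = 834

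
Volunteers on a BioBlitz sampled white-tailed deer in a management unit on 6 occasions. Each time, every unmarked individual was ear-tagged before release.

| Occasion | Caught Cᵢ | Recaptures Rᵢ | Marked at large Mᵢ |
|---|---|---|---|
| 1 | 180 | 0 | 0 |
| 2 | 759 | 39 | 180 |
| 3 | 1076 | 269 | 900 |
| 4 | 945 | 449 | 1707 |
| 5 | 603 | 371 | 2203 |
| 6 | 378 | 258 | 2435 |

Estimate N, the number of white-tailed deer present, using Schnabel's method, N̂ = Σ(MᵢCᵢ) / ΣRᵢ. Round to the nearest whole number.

Σ MᵢCᵢ = 0·180 + 180·759 + 900·1076 + 1707·945 + 2203·603 + 2435·378 = 0 + 136620 + 968400 + 1613115 + 1328409 + 920430 = 4966974
Σ Rᵢ = 0 + 39 + 269 + 449 + 371 + 258 = 1386
N̂ = 4966974 / 1386 ≈ 3583.7 → 3584

N ≈ 3584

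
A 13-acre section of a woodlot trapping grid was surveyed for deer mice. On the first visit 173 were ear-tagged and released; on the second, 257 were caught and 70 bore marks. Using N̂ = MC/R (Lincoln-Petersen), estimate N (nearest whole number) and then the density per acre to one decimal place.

N̂ = 173·257/70 = 44461/70 ≈ 635.2 → 635
Density = N̂ / area = 635 / 13 ≈ 48.846 → 48.8 per acre

density ≈ 48.8 deer mice per acre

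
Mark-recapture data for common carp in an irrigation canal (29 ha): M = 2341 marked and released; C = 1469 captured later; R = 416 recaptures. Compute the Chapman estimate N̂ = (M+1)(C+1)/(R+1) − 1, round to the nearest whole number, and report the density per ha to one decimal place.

N̂ = 2342·1470/417 − 1 = 3442740/417 − 1 ≈ 8255.0 → 8255
Density = N̂ / area = 8255 / 29 ≈ 284.66 → 284.7 per ha

density ≈ 284.7 common carp per ha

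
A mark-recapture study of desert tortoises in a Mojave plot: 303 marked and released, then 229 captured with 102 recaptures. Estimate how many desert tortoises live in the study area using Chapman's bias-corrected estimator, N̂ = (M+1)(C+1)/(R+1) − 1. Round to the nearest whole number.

N̂ = (303+1)(229+1)/(102+1) − 1 = 304·230/103 − 1
= 69920/103 − 1 ≈ 678.8 − 1 ≈ 677.8 → 678

N ≈ 678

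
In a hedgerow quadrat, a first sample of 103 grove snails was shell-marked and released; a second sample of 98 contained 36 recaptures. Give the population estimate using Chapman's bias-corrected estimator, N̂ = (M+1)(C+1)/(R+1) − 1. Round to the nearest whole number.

N̂ = (103+1)(98+1)/(36+1) − 1 = 104·99/37 − 1
= 10296/37 − 1 ≈ 278.3 − 1 ≈ 277.3 → 277

N ≈ 277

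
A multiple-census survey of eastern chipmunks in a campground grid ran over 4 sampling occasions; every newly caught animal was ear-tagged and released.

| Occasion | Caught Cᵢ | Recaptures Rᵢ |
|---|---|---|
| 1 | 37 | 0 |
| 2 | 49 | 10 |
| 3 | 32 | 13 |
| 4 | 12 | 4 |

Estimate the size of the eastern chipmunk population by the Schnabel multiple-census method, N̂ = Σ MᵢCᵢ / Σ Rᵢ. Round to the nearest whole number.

N ≈ 199

Marked at large before each occasion: Mᵢ = Σⱼ<ᵢ (Cⱼ − Rⱼ) → M1=0, M2=37, M3=76, M4=95
Σ MᵢCᵢ = 0·37 + 37·49 + 76·32 + 95·12 = 0 + 1813 + 2432 + 1140 = 5385
Σ Rᵢ = 0 + 10 + 13 + 4 = 27
N̂ = 5385 / 27 ≈ 199.4 → 199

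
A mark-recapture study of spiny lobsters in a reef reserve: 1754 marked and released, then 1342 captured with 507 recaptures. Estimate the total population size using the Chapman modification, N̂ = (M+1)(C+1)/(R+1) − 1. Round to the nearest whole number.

N ≈ 4639

N̂ = (1754+1)(1342+1)/(507+1) − 1 = 1755·1343/508 − 1
= 2356965/508 − 1 ≈ 4639.7 − 1 ≈ 4638.7 → 4639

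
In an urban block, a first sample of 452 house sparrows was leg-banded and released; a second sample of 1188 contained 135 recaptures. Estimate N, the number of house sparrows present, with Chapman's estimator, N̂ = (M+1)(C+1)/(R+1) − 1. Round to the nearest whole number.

N̂ = (452+1)(1188+1)/(135+1) − 1 = 453·1189/136 − 1
= 538617/136 − 1 ≈ 3960.4 − 1 ≈ 3959.4 → 3959

N ≈ 3959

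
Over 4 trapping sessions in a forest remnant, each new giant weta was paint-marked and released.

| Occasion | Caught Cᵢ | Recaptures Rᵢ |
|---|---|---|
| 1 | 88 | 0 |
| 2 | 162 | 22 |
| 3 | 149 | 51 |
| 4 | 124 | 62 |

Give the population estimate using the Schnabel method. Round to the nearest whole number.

Marked at large before each occasion: Mᵢ = Σⱼ<ᵢ (Cⱼ − Rⱼ) → M1=0, M2=88, M3=228, M4=326
Σ MᵢCᵢ = 0·88 + 88·162 + 228·149 + 326·124 = 0 + 14256 + 33972 + 40424 = 88652
Σ Rᵢ = 0 + 22 + 51 + 62 = 135
N̂ = 88652 / 135 ≈ 656.7 → 657

N ≈ 657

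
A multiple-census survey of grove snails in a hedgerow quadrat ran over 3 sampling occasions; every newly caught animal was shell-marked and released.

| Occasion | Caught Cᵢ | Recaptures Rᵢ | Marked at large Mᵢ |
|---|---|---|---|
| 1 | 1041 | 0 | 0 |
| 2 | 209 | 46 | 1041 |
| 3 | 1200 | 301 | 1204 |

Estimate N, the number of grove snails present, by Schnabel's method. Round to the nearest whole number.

N ≈ 4791

Σ MᵢCᵢ = 0·1041 + 1041·209 + 1204·1200 = 0 + 217569 + 1444800 = 1662369
Σ Rᵢ = 0 + 46 + 301 = 347
N̂ = 1662369 / 347 ≈ 4790.7 → 4791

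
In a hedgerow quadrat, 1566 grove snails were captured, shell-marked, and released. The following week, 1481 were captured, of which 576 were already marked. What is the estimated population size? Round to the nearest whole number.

N ≈ 4026

N = (1566 × 1481) / 576 = 2319246 / 576 ≈ 4026.47 → 4026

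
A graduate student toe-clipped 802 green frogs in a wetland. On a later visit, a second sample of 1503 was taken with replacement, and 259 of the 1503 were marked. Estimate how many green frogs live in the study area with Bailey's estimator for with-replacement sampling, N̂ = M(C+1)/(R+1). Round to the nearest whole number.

N ≈ 4639

N̂ = 802·(1503+1)/(259+1) = 802·1504/260 = 1206208/260 ≈ 4639.3 → 4639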